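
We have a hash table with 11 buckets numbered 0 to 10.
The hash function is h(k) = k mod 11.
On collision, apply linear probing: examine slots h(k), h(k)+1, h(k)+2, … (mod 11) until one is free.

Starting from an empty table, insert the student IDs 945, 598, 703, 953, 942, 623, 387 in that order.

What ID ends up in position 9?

Insert 945: h=10, slot 10 empty → index 10.
Insert 598: h=4, slot 4 empty → index 4.
Insert 703: h=10, slot 10 occupied → index 0.
Insert 953: h=7, slot 7 empty → index 7.
Insert 942: h=7, slot 7 occupied → index 8.
Insert 623: h=7, slots 7,8 occupied → index 9.
Insert 387: h=2, slot 2 empty → index 2.
Table: [703, —, 387, —, 598, —, —, 953, 942, 623, 945]

623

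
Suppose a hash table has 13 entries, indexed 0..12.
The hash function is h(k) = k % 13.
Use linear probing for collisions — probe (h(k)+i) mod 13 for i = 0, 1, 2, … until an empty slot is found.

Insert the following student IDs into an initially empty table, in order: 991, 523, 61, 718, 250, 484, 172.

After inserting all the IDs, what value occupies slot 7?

991: h=3 → slot 3
523: h=3, probe 3,4 → slot 4
61: h=9 → slot 9
718: h=3, probe 3,4,5 → slot 5
250: h=3, probe 3,4,5,6 → slot 6
484: h=3, probe 3,4,5,6,7 → slot 7
172: h=3, probe 3,4,5,6,7,8 → slot 8
Table: [—, —, —, 991, 523, 718, 250, 484, 172, 61, —, —, —]

484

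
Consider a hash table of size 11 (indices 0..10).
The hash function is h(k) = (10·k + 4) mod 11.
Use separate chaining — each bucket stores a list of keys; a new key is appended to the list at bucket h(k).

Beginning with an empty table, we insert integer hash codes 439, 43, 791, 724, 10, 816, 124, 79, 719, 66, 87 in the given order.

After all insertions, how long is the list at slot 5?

439 → bucket 5
43 → bucket 5 (collision)
791 → bucket 5 (collision)
724 → bucket 6
10 → bucket 5 (collision)
816 → bucket 2
124 → bucket 1
79 → bucket 2 (collision)
719 → bucket 0
66 → bucket 4
87 → bucket 5 (collision)
Final buckets:
0: 719
1: 124
2: 816 -> 79
3: ∅
4: 66
5: 439 -> 43 -> 791 -> 10 -> 87
6: 724
7: ∅
8: ∅
9: ∅
10: ∅

5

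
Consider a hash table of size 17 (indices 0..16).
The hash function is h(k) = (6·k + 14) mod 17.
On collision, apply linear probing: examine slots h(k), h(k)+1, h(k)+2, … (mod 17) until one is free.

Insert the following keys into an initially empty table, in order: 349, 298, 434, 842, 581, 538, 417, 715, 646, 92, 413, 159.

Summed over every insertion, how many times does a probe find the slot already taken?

13

Insert 349: h=0, slot 0 empty => index 0.
Insert 298: h=0, slot 0 occupied => index 1.
Insert 434: h=0, slots 0,1 occupied => index 2.
Insert 842: h=0, slots 0,1,2 occupied => index 3.
Insert 581: h=15, slot 15 empty => index 15.
Insert 538: h=12, slot 12 empty => index 12.
Insert 417: h=0, slots 0,1,2,3 occupied => index 4.
Insert 715: h=3, slots 3,4 occupied => index 5.
Insert 646: h=14, slot 14 empty => index 14.
Insert 92: h=5, slot 5 occupied => index 6.
Insert 413: h=10, slot 10 empty => index 10.
Insert 159: h=16, slot 16 empty => index 16.
Table: [349, 298, 434, 842, 417, 715, 92, _, _, _, 413, _, 538, _, 646, 581, 159]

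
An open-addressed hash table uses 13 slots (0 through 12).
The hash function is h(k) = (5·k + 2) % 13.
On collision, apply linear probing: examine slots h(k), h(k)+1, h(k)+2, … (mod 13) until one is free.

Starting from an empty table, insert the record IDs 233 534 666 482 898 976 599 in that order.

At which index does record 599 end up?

12

Insert 233: h=10, slot 10 empty => index 10.
Insert 534: h=7, slot 7 empty => index 7.
Insert 666: h=4, slot 4 empty => index 4.
Insert 482: h=7, slot 7 occupied => index 8.
Insert 898: h=7, slots 7,8 occupied => index 9.
Insert 976: h=7, slots 7,8,9,10 occupied => index 11.
Insert 599: h=7, slots 7,8,9,10,11 occupied => index 12.
Table: [_, _, _, _, 666, _, _, 534, 482, 898, 233, 976, 599]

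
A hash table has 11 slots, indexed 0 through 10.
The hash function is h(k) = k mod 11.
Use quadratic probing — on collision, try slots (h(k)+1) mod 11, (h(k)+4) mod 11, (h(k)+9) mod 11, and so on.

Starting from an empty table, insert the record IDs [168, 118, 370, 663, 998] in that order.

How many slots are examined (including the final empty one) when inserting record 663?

2

Insert 168: h=3, slot 3 empty -> index 3.
Insert 118: h=8, slot 8 empty -> index 8.
Insert 370: h=7, slot 7 empty -> index 7.
Insert 663: h=3, slot 3 occupied -> index 4.
Insert 998: h=8, slot 8 occupied -> index 9.
Table: [—, —, —, 168, 663, —, —, 370, 118, 998, —]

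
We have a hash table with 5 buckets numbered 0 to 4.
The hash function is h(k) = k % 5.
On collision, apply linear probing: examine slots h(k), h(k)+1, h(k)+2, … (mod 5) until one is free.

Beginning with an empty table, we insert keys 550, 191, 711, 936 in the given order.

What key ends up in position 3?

550 hashes to 0; slot 0 is free -> place at 0.
191 hashes to 1; slot 1 is free -> place at 1.
711 hashes to 1; 1 taken -> place at 2.
936 hashes to 1; 1,2 taken -> place at 3.
Table: [550, 191, 711, 936, -]

936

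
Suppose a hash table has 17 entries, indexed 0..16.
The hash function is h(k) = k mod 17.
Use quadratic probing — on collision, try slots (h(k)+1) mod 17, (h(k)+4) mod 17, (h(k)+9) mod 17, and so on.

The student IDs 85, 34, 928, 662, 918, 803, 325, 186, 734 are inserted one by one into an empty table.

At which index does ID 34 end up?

1

85 hashes to 0; slot 0 is free -> place at 0.
34 hashes to 0; 0 taken -> place at 1.
928 hashes to 10; slot 10 is free -> place at 10.
662 hashes to 16; slot 16 is free -> place at 16.
918 hashes to 0; 0,1 taken -> place at 4.
803 hashes to 4; 4 taken -> place at 5.
325 hashes to 2; slot 2 is free -> place at 2.
186 hashes to 16; 16,0 taken -> place at 3.
734 hashes to 3; 3,4 taken -> place at 7.
Table: [85, 34, 325, 186, 918, 803, _, 734, _, _, 928, _, _, _, _, _, 662]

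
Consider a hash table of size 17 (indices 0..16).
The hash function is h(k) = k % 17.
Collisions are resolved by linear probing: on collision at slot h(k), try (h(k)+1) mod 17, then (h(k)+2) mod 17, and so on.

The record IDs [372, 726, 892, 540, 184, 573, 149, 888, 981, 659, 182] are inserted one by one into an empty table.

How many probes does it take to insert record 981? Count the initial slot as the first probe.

372: h=15 -> slot 15
726: h=12 -> slot 12
892: h=8 -> slot 8
540: h=13 -> slot 13
184: h=14 -> slot 14
573: h=12, probe 12,13,14,15,16 -> slot 16
149: h=13, probe 13,14,15,16,0 -> slot 0
888: h=4 -> slot 4
981: h=12, probe 12,13,14,15,16,0,1 -> slot 1
659: h=13, probe 13,14,15,16,0,1,2 -> slot 2
182: h=12, probe 12,13,14,15,16,0,1,2,3 -> slot 3
Table: [149, 981, 659, 182, 888, ., ., ., 892, ., ., ., 726, 540, 184, 372, 573]

7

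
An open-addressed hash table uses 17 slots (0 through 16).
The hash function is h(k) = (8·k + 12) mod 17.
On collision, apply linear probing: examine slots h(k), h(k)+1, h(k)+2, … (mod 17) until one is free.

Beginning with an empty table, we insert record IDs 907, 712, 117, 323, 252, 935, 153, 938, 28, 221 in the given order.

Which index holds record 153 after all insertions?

16

Insert 907: h=9, slot 9 empty => index 9.
Insert 712: h=13, slot 13 empty => index 13.
Insert 117: h=13, slot 13 occupied => index 14.
Insert 323: h=12, slot 12 empty => index 12.
Insert 252: h=5, slot 5 empty => index 5.
Insert 935: h=12, slots 12,13,14 occupied => index 15.
Insert 153: h=12, slots 12,13,14,15 occupied => index 16.
Insert 938: h=2, slot 2 empty => index 2.
Insert 28: h=15, slots 15,16 occupied => index 0.
Insert 221: h=12, slots 12,13,14,15,16,0 occupied => index 1.
Table: [28, 221, 938, ., ., 252, ., ., ., 907, ., ., 323, 712, 117, 935, 153]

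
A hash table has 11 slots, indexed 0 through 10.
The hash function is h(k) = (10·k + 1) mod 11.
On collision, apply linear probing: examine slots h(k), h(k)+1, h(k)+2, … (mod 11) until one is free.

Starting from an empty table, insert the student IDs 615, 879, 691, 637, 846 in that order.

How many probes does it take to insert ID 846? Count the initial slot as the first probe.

5

615 hashes to 2; slot 2 is free → place at 2.
879 hashes to 2; 2 taken → place at 3.
691 hashes to 3; 3 taken → place at 4.
637 hashes to 2; 2,3,4 taken → place at 5.
846 hashes to 2; 2,3,4,5 taken → place at 6.
Table: [—, —, 615, 879, 691, 637, 846, —, —, —, —]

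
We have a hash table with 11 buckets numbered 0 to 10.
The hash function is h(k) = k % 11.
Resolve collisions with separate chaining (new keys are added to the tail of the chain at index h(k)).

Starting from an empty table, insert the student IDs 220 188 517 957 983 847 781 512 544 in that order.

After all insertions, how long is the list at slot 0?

220 -> bucket 0
188 -> bucket 1
517 -> bucket 0 (collision)
957 -> bucket 0 (collision)
983 -> bucket 4
847 -> bucket 0 (collision)
781 -> bucket 0 (collision)
512 -> bucket 6
544 -> bucket 5
Final buckets:
0: 220 -> 517 -> 957 -> 847 -> 781
1: 188
2: _
3: _
4: 983
5: 544
6: 512
7: _
8: _
9: _
10: _

5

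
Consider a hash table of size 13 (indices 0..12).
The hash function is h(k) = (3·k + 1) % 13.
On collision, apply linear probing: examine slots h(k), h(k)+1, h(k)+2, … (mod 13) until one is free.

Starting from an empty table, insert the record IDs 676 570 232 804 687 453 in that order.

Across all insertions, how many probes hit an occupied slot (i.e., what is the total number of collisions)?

676: h=1 → slot 1
570: h=8 → slot 8
232: h=8, probe 8,9 → slot 9
804: h=8, probe 8,9,10 → slot 10
687: h=8, probe 8,9,10,11 → slot 11
453: h=8, probe 8,9,10,11,12 → slot 12
Table: [-, 676, -, -, -, -, -, -, 570, 232, 804, 687, 453]

10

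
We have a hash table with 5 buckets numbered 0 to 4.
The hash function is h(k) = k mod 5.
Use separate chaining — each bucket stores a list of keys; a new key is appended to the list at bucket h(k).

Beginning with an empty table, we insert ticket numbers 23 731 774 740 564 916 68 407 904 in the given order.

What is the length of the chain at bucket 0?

Insert 23: h=3, bucket 3 empty -> new chain.
Insert 731: h=1, bucket 1 empty -> new chain.
Insert 774: h=4, bucket 4 empty -> new chain.
Insert 740: h=0, bucket 0 empty -> new chain.
Insert 564: h=4, bucket 4 nonempty -> append to chain.
Insert 916: h=1, bucket 1 nonempty -> append to chain.
Insert 68: h=3, bucket 3 nonempty -> append to chain.
Insert 407: h=2, bucket 2 empty -> new chain.
Insert 904: h=4, bucket 4 nonempty -> append to chain.
Final buckets:
0: 740
1: 731 -> 916
2: 407
3: 23 -> 68
4: 774 -> 564 -> 904

1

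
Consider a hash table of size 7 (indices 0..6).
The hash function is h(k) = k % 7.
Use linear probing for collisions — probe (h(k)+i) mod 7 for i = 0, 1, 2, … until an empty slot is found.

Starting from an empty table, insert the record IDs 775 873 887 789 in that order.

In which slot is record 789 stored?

775 hashes to 5; slot 5 is free => place at 5.
873 hashes to 5; 5 taken => place at 6.
887 hashes to 5; 5,6 taken => place at 0.
789 hashes to 5; 5,6,0 taken => place at 1.
Table: [887, 789, _, _, _, 775, 873]

1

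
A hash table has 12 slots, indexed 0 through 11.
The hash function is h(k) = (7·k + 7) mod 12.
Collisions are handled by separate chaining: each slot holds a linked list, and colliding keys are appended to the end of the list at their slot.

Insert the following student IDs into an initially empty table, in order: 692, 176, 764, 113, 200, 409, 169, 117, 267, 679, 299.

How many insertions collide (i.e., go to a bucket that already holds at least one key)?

692 -> bucket 3
176 -> bucket 3 (collision)
764 -> bucket 3 (collision)
113 -> bucket 6
200 -> bucket 3 (collision)
409 -> bucket 2
169 -> bucket 2 (collision)
117 -> bucket 10
267 -> bucket 4
679 -> bucket 8
299 -> bucket 0
Final buckets:
0: 299
1: _
2: 409 -> 169
3: 692 -> 176 -> 764 -> 200
4: 267
5: _
6: 113
7: _
8: 679
9: _
10: 117
11: _

4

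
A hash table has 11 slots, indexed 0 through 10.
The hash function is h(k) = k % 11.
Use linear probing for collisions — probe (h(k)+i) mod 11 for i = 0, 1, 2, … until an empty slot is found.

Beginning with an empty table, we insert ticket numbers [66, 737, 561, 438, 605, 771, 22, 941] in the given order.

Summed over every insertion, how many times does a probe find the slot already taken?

Insert 66: h=0, slot 0 empty -> index 0.
Insert 737: h=0, slot 0 occupied -> index 1.
Insert 561: h=0, slots 0,1 occupied -> index 2.
Insert 438: h=9, slot 9 empty -> index 9.
Insert 605: h=0, slots 0,1,2 occupied -> index 3.
Insert 771: h=1, slots 1,2,3 occupied -> index 4.
Insert 22: h=0, slots 0,1,2,3,4 occupied -> index 5.
Insert 941: h=6, slot 6 empty -> index 6.
Table: [66, 737, 561, 605, 771, 22, 941, _, _, 438, _]

14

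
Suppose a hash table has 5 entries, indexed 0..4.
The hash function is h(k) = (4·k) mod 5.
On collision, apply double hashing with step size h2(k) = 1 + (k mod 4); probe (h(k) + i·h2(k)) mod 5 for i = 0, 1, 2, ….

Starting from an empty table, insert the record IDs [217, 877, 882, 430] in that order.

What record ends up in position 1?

882

217 hashes to 3; slot 3 is free -> place at 3.
877 hashes to 3, h2=2; 3 taken -> place at 0.
882 hashes to 3, h2=3; 3 taken -> place at 1.
430 hashes to 0, h2=3; 0,3,1 taken -> place at 4.
Table: [877, 882, ., 217, 430]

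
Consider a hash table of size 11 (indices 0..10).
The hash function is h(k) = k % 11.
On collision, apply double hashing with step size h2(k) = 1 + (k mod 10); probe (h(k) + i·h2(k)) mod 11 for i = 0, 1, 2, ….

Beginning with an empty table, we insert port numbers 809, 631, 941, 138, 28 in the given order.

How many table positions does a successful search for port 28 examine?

Insert 809: h=6, slot 6 empty => index 6.
Insert 631: h=4, slot 4 empty => index 4.
Insert 941: h=6, h2=2, slot 6 occupied => index 8.
Insert 138: h=6, h2=9, slots 6,4 occupied => index 2.
Insert 28: h=6, h2=9, slots 6,4,2 occupied => index 0.
Table: [28, —, 138, —, 631, —, 809, —, 941, —, —]
Lookup 28: h=6, h2=9, probe 6,4,2,0 → found at 0.

4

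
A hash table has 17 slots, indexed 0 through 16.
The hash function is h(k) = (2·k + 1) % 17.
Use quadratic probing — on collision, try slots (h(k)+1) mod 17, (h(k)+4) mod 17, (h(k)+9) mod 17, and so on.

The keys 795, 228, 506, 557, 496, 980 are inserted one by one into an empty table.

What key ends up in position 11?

506

Insert 795: h=10, slot 10 empty → index 10.
Insert 228: h=15, slot 15 empty → index 15.
Insert 506: h=10, slot 10 occupied → index 11.
Insert 557: h=10, slots 10,11 occupied → index 14.
Insert 496: h=7, slot 7 empty → index 7.
Insert 980: h=6, slot 6 empty → index 6.
Table: [_, _, _, _, _, _, 980, 496, _, _, 795, 506, _, _, 557, 228, _]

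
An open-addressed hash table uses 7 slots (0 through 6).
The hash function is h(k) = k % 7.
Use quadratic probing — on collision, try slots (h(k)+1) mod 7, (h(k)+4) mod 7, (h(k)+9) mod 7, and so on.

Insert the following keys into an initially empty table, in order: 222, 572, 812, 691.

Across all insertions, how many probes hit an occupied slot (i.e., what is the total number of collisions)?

3

222 hashes to 5; slot 5 is free -> place at 5.
572 hashes to 5; 5 taken -> place at 6.
812 hashes to 0; slot 0 is free -> place at 0.
691 hashes to 5; 5,6 taken -> place at 2.
Table: [812, -, 691, -, -, 222, 572]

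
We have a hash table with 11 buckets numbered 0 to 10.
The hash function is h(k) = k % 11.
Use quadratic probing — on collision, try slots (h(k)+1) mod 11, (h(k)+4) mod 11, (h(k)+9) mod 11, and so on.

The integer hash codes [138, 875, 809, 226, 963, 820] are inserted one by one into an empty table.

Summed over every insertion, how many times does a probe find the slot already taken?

15

138: h=6 -> slot 6
875: h=6, probe 6,7 -> slot 7
809: h=6, probe 6,7,10 -> slot 10
226: h=6, probe 6,7,10,4 -> slot 4
963: h=6, probe 6,7,10,4,0 -> slot 0
820: h=6, probe 6,7,10,4,0,9 -> slot 9
Table: [963, _, _, _, 226, _, 138, 875, _, 820, 809]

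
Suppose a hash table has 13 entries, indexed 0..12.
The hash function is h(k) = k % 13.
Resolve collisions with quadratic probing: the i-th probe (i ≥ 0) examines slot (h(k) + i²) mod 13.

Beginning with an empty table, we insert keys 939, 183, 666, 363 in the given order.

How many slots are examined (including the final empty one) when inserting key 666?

939 hashes to 3; slot 3 is free -> place at 3.
183 hashes to 1; slot 1 is free -> place at 1.
666 hashes to 3; 3 taken -> place at 4.
363 hashes to 12; slot 12 is free -> place at 12.
Table: [∅, 183, ∅, 939, 666, ∅, ∅, ∅, ∅, ∅, ∅, ∅, 363]

2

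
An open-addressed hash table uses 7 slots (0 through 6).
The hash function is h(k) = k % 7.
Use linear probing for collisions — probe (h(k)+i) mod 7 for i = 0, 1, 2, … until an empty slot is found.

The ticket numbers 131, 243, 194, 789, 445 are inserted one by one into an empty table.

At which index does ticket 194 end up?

0

131: h=5 => slot 5
243: h=5, probe 5,6 => slot 6
194: h=5, probe 5,6,0 => slot 0
789: h=5, probe 5,6,0,1 => slot 1
445: h=4 => slot 4
Table: [194, 789, -, -, 445, 131, 243]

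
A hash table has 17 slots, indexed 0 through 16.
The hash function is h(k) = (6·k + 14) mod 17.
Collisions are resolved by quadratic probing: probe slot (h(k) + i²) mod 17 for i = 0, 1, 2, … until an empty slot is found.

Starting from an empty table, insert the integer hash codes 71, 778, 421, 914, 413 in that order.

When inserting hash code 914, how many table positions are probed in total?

3

71 hashes to 15; slot 15 is free → place at 15.
778 hashes to 7; slot 7 is free → place at 7.
421 hashes to 7; 7 taken → place at 8.
914 hashes to 7; 7,8 taken → place at 11.
413 hashes to 10; slot 10 is free → place at 10.
Table: [-, -, -, -, -, -, -, 778, 421, -, 413, 914, -, -, -, 71, -]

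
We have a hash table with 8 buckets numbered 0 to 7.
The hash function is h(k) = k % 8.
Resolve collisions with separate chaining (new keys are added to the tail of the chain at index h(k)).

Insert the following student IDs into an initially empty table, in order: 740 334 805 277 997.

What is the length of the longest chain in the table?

3

Insert 740: h=4, bucket 4 empty -> new chain.
Insert 334: h=6, bucket 6 empty -> new chain.
Insert 805: h=5, bucket 5 empty -> new chain.
Insert 277: h=5, bucket 5 nonempty -> append to chain.
Insert 997: h=5, bucket 5 nonempty -> append to chain.
Final buckets:
0: -
1: -
2: -
3: -
4: 740
5: 805 -> 277 -> 997
6: 334
7: -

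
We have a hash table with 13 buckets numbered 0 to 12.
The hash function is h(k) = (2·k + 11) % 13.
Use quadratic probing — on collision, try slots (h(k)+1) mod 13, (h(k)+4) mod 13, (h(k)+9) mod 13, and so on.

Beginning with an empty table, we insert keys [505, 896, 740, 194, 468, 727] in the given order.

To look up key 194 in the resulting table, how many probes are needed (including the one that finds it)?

3

505: h=7 → slot 7
896: h=9 → slot 9
740: h=9, probe 9,10 → slot 10
194: h=9, probe 9,10,0 → slot 0
468: h=11 → slot 11
727: h=9, probe 9,10,0,5 → slot 5
Table: [194, —, —, —, —, 727, —, 505, —, 896, 740, 468, —]
Lookup 194: h=9, probe 9,10,0 → found at 0.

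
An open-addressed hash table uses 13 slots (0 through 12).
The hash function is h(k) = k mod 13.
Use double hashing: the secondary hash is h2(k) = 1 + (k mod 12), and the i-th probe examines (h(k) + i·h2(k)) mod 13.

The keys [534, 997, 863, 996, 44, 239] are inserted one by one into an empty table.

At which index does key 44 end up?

10

534: h=1 → slot 1
997: h=9 → slot 9
863: h=5 → slot 5
996: h=8 → slot 8
44: h=5, h2=9, probe 5,1,10 → slot 10
239: h=5, h2=12, probe 5,4 → slot 4
Table: [-, 534, -, -, 239, 863, -, -, 996, 997, 44, -, -]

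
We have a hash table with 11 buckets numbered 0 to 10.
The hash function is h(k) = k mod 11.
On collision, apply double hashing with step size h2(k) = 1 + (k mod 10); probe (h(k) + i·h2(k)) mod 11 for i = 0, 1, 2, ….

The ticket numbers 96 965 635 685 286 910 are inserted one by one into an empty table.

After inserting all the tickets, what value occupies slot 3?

96 hashes to 8; slot 8 is free → place at 8.
965 hashes to 8, h2=6; 8 taken → place at 3.
635 hashes to 8, h2=6; 8,3 taken → place at 9.
685 hashes to 3, h2=6; 3,9 taken → place at 4.
286 hashes to 0; slot 0 is free → place at 0.
910 hashes to 8, h2=1; 8,9 taken → place at 10.
Table: [286, ∅, ∅, 965, 685, ∅, ∅, ∅, 96, 635, 910]

965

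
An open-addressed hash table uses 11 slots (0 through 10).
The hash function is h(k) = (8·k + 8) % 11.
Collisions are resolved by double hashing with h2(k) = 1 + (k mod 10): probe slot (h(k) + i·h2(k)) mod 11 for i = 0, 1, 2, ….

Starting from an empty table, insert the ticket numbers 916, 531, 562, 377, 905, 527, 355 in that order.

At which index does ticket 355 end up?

6

916 hashes to 10; slot 10 is free → place at 10.
531 hashes to 10, h2=2; 10 taken → place at 1.
562 hashes to 5; slot 5 is free → place at 5.
377 hashes to 10, h2=8; 10 taken → place at 7.
905 hashes to 10, h2=6; 10,5 taken → place at 0.
527 hashes to 0, h2=8; 0 taken → place at 8.
355 hashes to 10, h2=6; 10,5,0 taken → place at 6.
Table: [905, 531, -, -, -, 562, 355, 377, 527, -, 916]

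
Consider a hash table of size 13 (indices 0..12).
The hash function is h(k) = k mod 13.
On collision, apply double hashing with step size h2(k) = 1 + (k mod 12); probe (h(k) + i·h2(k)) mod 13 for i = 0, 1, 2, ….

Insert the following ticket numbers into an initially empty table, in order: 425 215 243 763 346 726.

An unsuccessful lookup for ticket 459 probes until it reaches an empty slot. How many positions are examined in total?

3

425: h=9 → slot 9
215: h=7 → slot 7
243: h=9, h2=4, probe 9,0 → slot 0
763: h=9, h2=8, probe 9,4 → slot 4
346: h=8 → slot 8
726: h=11 → slot 11
Table: [243, -, -, -, 763, -, -, 215, 346, 425, -, 726, -]
Lookup 459: h=4, h2=4, probe 4,8,12 → slot 12 empty, not found.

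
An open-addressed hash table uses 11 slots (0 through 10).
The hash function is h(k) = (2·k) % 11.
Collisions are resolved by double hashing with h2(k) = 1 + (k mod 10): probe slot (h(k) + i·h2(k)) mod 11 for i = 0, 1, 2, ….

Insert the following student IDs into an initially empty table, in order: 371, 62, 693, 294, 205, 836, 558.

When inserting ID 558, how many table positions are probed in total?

3

Insert 371: h=5, slot 5 empty => index 5.
Insert 62: h=3, slot 3 empty => index 3.
Insert 693: h=0, slot 0 empty => index 0.
Insert 294: h=5, h2=5, slot 5 occupied => index 10.
Insert 205: h=3, h2=6, slot 3 occupied => index 9.
Insert 836: h=0, h2=7, slot 0 occupied => index 7.
Insert 558: h=5, h2=9, slots 5,3 occupied => index 1.
Table: [693, 558, —, 62, —, 371, —, 836, —, 205, 294]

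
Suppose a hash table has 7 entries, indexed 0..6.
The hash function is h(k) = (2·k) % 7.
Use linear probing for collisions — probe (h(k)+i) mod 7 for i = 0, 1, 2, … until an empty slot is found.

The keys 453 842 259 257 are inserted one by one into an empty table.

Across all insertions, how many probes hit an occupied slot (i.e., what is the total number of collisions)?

2

Insert 453: h=3, slot 3 empty => index 3.
Insert 842: h=4, slot 4 empty => index 4.
Insert 259: h=0, slot 0 empty => index 0.
Insert 257: h=3, slots 3,4 occupied => index 5.
Table: [259, -, -, 453, 842, 257, -]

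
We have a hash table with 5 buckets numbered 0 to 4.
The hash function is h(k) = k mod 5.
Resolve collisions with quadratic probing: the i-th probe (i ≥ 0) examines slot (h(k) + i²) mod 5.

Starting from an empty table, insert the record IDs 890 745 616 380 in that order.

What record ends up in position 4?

380

890: h=0 → slot 0
745: h=0, probe 0,1 → slot 1
616: h=1, probe 1,2 → slot 2
380: h=0, probe 0,1,4 → slot 4
Table: [890, 745, 616, -, 380]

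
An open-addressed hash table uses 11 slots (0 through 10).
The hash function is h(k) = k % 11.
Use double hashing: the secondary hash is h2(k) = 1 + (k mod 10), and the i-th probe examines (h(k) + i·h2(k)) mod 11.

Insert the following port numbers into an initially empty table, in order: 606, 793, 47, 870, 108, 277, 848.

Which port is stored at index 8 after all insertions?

606: h=1 => slot 1
793: h=1, h2=4, probe 1,5 => slot 5
47: h=3 => slot 3
870: h=1, h2=1, probe 1,2 => slot 2
108: h=9 => slot 9
277: h=2, h2=8, probe 2,10 => slot 10
848: h=1, h2=9, probe 1,10,8 => slot 8
Table: [_, 606, 870, 47, _, 793, _, _, 848, 108, 277]

848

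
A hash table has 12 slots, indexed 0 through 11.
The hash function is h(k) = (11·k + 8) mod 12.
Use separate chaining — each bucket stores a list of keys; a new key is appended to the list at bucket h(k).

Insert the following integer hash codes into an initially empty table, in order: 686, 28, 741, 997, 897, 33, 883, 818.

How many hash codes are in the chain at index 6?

2

Insert 686: h=6, bucket 6 empty → new chain.
Insert 28: h=4, bucket 4 empty → new chain.
Insert 741: h=11, bucket 11 empty → new chain.
Insert 997: h=7, bucket 7 empty → new chain.
Insert 897: h=11, bucket 11 nonempty → append to chain.
Insert 33: h=11, bucket 11 nonempty → append to chain.
Insert 883: h=1, bucket 1 empty → new chain.
Insert 818: h=6, bucket 6 nonempty → append to chain.
Final buckets:
0: .
1: 883
2: .
3: .
4: 28
5: .
6: 686 -> 818
7: 997
8: .
9: .
10: .
11: 741 -> 897 -> 33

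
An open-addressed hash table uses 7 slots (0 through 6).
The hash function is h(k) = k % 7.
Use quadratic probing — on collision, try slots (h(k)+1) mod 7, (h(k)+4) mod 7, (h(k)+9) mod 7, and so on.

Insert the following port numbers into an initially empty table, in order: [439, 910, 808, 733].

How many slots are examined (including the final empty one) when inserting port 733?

2

439: h=5 → slot 5
910: h=0 → slot 0
808: h=3 → slot 3
733: h=5, probe 5,6 → slot 6
Table: [910, _, _, 808, _, 439, 733]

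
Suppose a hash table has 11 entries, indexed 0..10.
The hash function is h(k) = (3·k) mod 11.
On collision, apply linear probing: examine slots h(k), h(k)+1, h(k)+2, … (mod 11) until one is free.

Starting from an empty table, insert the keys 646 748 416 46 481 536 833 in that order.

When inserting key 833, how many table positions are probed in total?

6

646 hashes to 2; slot 2 is free -> place at 2.
748 hashes to 0; slot 0 is free -> place at 0.
416 hashes to 5; slot 5 is free -> place at 5.
46 hashes to 6; slot 6 is free -> place at 6.
481 hashes to 2; 2 taken -> place at 3.
536 hashes to 2; 2,3 taken -> place at 4.
833 hashes to 2; 2,3,4,5,6 taken -> place at 7.
Table: [748, —, 646, 481, 536, 416, 46, 833, —, —, —]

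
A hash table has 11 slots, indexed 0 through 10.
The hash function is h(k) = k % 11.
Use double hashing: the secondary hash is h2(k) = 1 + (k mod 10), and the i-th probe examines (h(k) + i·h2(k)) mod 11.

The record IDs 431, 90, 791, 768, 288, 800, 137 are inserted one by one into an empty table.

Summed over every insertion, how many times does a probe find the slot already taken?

2

431: h=2 => slot 2
90: h=2, h2=1, probe 2,3 => slot 3
791: h=10 => slot 10
768: h=9 => slot 9
288: h=2, h2=9, probe 2,0 => slot 0
800: h=8 => slot 8
137: h=5 => slot 5
Table: [288, ., 431, 90, ., 137, ., ., 800, 768, 791]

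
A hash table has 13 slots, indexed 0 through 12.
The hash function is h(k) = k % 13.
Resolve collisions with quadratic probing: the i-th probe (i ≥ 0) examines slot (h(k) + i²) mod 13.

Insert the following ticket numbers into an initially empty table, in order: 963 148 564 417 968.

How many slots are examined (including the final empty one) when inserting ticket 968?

2

963 hashes to 1; slot 1 is free -> place at 1.
148 hashes to 5; slot 5 is free -> place at 5.
564 hashes to 5; 5 taken -> place at 6.
417 hashes to 1; 1 taken -> place at 2.
968 hashes to 6; 6 taken -> place at 7.
Table: [., 963, 417, ., ., 148, 564, 968, ., ., ., ., .]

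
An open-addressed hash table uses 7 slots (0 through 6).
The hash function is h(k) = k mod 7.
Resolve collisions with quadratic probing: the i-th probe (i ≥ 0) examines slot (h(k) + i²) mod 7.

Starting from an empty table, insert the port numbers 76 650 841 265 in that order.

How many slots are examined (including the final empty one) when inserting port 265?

Insert 76: h=6, slot 6 empty → index 6.
Insert 650: h=6, slot 6 occupied → index 0.
Insert 841: h=1, slot 1 empty → index 1.
Insert 265: h=6, slots 6,0 occupied → index 3.
Table: [650, 841, -, 265, -, -, 76]

3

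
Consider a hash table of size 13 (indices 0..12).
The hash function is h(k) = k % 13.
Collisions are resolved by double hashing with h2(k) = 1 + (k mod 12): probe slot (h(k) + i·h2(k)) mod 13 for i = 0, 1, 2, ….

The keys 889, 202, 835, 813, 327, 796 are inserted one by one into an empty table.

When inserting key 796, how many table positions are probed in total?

889: h=5 => slot 5
202: h=7 => slot 7
835: h=3 => slot 3
813: h=7, h2=10, probe 7,4 => slot 4
327: h=2 => slot 2
796: h=3, h2=5, probe 3,8 => slot 8
Table: [—, —, 327, 835, 813, 889, —, 202, 796, —, —, —, —]

2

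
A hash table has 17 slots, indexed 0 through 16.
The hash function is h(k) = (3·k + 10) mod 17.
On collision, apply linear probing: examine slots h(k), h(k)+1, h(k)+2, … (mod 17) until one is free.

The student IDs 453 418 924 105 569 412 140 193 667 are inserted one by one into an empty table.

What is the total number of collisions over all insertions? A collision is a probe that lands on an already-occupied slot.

6

453 hashes to 9; slot 9 is free => place at 9.
418 hashes to 6; slot 6 is free => place at 6.
924 hashes to 11; slot 11 is free => place at 11.
105 hashes to 2; slot 2 is free => place at 2.
569 hashes to 0; slot 0 is free => place at 0.
412 hashes to 5; slot 5 is free => place at 5.
140 hashes to 5; 5,6 taken => place at 7.
193 hashes to 11; 11 taken => place at 12.
667 hashes to 5; 5,6,7 taken => place at 8.
Table: [569, ., 105, ., ., 412, 418, 140, 667, 453, ., 924, 193, ., ., ., .]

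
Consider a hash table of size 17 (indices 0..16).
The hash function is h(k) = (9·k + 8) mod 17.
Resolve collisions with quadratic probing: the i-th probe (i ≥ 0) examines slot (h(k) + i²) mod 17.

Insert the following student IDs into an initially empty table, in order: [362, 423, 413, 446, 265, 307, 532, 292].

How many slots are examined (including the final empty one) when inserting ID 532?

362: h=2 => slot 2
423: h=7 => slot 7
413: h=2, probe 2,3 => slot 3
446: h=10 => slot 10
265: h=13 => slot 13
307: h=0 => slot 0
532: h=2, probe 2,3,6 => slot 6
292: h=1 => slot 1
Table: [307, 292, 362, 413, _, _, 532, 423, _, _, 446, _, _, 265, _, _, _]

3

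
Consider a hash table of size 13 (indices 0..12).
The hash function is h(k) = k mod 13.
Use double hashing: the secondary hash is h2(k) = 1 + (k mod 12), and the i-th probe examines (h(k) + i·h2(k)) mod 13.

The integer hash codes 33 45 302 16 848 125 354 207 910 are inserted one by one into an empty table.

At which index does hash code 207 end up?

11

33: h=7 → slot 7
45: h=6 → slot 6
302: h=3 → slot 3
16: h=3, h2=5, probe 3,8 → slot 8
848: h=3, h2=9, probe 3,12 → slot 12
125: h=8, h2=6, probe 8,1 → slot 1
354: h=3, h2=7, probe 3,10 → slot 10
207: h=12, h2=4, probe 12,3,7,11 → slot 11
910: h=0 → slot 0
Table: [910, 125, —, 302, —, —, 45, 33, 16, —, 354, 207, 848]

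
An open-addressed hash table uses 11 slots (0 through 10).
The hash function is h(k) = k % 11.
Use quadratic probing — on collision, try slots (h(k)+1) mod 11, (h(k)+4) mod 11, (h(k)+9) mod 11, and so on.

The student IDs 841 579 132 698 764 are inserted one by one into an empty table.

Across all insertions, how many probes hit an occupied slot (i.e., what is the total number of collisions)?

3

841 hashes to 5; slot 5 is free => place at 5.
579 hashes to 7; slot 7 is free => place at 7.
132 hashes to 0; slot 0 is free => place at 0.
698 hashes to 5; 5 taken => place at 6.
764 hashes to 5; 5,6 taken => place at 9.
Table: [132, -, -, -, -, 841, 698, 579, -, 764, -]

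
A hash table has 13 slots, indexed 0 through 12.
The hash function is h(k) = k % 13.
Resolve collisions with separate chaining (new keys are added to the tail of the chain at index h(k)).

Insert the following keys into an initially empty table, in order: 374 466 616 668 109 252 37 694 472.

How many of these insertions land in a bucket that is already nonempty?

5

Insert 374: h=10, bucket 10 empty → new chain.
Insert 466: h=11, bucket 11 empty → new chain.
Insert 616: h=5, bucket 5 empty → new chain.
Insert 668: h=5, bucket 5 nonempty → append to chain.
Insert 109: h=5, bucket 5 nonempty → append to chain.
Insert 252: h=5, bucket 5 nonempty → append to chain.
Insert 37: h=11, bucket 11 nonempty → append to chain.
Insert 694: h=5, bucket 5 nonempty → append to chain.
Insert 472: h=4, bucket 4 empty → new chain.
Final buckets:
0: _
1: _
2: _
3: _
4: 472
5: 616 -> 668 -> 109 -> 252 -> 694
6: _
7: _
8: _
9: _
10: 374
11: 466 -> 37
12: _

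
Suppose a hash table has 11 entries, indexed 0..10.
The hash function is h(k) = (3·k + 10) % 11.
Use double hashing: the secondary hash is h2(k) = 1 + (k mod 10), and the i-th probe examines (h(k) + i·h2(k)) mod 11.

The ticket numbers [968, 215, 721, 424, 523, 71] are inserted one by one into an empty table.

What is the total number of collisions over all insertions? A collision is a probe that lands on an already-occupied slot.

5

968 hashes to 10; slot 10 is free => place at 10.
215 hashes to 6; slot 6 is free => place at 6.
721 hashes to 6, h2=2; 6 taken => place at 8.
424 hashes to 6, h2=5; 6 taken => place at 0.
523 hashes to 6, h2=4; 6,10 taken => place at 3.
71 hashes to 3, h2=2; 3 taken => place at 5.
Table: [424, —, —, 523, —, 71, 215, —, 721, —, 968]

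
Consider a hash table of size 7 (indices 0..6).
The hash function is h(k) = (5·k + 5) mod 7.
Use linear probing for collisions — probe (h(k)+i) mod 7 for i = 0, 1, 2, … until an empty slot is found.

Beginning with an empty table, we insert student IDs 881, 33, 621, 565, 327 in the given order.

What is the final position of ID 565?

4

881 hashes to 0; slot 0 is free -> place at 0.
33 hashes to 2; slot 2 is free -> place at 2.
621 hashes to 2; 2 taken -> place at 3.
565 hashes to 2; 2,3 taken -> place at 4.
327 hashes to 2; 2,3,4 taken -> place at 5.
Table: [881, -, 33, 621, 565, 327, -]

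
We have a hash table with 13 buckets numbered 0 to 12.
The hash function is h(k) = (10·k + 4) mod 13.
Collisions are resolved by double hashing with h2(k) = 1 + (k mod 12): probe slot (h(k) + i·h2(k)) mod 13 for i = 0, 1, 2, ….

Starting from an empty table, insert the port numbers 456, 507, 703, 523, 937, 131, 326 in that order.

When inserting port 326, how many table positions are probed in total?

3

Insert 456: h=1, slot 1 empty -> index 1.
Insert 507: h=4, slot 4 empty -> index 4.
Insert 703: h=1, h2=8, slot 1 occupied -> index 9.
Insert 523: h=8, slot 8 empty -> index 8.
Insert 937: h=1, h2=2, slot 1 occupied -> index 3.
Insert 131: h=1, h2=12, slot 1 occupied -> index 0.
Insert 326: h=1, h2=3, slots 1,4 occupied -> index 7.
Table: [131, 456, -, 937, 507, -, -, 326, 523, 703, -, -, -]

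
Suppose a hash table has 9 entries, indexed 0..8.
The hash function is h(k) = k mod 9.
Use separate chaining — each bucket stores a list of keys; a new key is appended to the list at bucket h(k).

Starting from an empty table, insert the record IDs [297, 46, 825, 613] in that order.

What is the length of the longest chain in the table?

2

Insert 297: h=0, bucket 0 empty → new chain.
Insert 46: h=1, bucket 1 empty → new chain.
Insert 825: h=6, bucket 6 empty → new chain.
Insert 613: h=1, bucket 1 nonempty → append to chain.
Final buckets:
0: 297
1: 46 -> 613
2: ∅
3: ∅
4: ∅
5: ∅
6: 825
7: ∅
8: ∅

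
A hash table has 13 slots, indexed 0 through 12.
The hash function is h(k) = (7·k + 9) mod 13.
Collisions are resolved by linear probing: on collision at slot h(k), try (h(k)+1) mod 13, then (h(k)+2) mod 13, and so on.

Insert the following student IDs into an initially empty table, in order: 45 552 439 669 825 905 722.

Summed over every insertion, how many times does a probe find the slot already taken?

45 hashes to 12; slot 12 is free => place at 12.
552 hashes to 12; 12 taken => place at 0.
439 hashes to 1; slot 1 is free => place at 1.
669 hashes to 12; 12,0,1 taken => place at 2.
825 hashes to 12; 12,0,1,2 taken => place at 3.
905 hashes to 0; 0,1,2,3 taken => place at 4.
722 hashes to 6; slot 6 is free => place at 6.
Table: [552, 439, 669, 825, 905, ., 722, ., ., ., ., ., 45]

12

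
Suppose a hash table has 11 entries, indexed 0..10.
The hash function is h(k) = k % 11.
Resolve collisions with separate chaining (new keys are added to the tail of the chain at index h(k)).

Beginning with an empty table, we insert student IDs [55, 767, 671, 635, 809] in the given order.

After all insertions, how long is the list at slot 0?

2

55 -> bucket 0
767 -> bucket 8
671 -> bucket 0 (collision)
635 -> bucket 8 (collision)
809 -> bucket 6
Final buckets:
0: 55 -> 671
1: .
2: .
3: .
4: .
5: .
6: 809
7: .
8: 767 -> 635
9: .
10: .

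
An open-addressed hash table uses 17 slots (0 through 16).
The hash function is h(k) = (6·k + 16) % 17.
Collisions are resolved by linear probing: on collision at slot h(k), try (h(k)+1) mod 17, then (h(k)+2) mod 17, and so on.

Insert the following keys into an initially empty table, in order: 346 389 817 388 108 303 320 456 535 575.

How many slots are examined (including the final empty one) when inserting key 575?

9

346 hashes to 1; slot 1 is free -> place at 1.
389 hashes to 4; slot 4 is free -> place at 4.
817 hashes to 5; slot 5 is free -> place at 5.
388 hashes to 15; slot 15 is free -> place at 15.
108 hashes to 1; 1 taken -> place at 2.
303 hashes to 15; 15 taken -> place at 16.
320 hashes to 15; 15,16 taken -> place at 0.
456 hashes to 15; 15,16,0,1,2 taken -> place at 3.
535 hashes to 13; slot 13 is free -> place at 13.
575 hashes to 15; 15,16,0,1,2,3,4,5 taken -> place at 6.
Table: [320, 346, 108, 456, 389, 817, 575, —, —, —, —, —, —, 535, —, 388, 303]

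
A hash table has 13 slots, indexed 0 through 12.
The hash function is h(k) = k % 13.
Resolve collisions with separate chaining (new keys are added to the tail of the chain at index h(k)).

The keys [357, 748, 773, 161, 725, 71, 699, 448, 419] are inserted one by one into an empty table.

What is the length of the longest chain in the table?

Insert 357: h=6, bucket 6 empty → new chain.
Insert 748: h=7, bucket 7 empty → new chain.
Insert 773: h=6, bucket 6 nonempty → append to chain.
Insert 161: h=5, bucket 5 empty → new chain.
Insert 725: h=10, bucket 10 empty → new chain.
Insert 71: h=6, bucket 6 nonempty → append to chain.
Insert 699: h=10, bucket 10 nonempty → append to chain.
Insert 448: h=6, bucket 6 nonempty → append to chain.
Insert 419: h=3, bucket 3 empty → new chain.
Final buckets:
0: _
1: _
2: _
3: 419
4: _
5: 161
6: 357 -> 773 -> 71 -> 448
7: 748
8: _
9: _
10: 725 -> 699
11: _
12: _

4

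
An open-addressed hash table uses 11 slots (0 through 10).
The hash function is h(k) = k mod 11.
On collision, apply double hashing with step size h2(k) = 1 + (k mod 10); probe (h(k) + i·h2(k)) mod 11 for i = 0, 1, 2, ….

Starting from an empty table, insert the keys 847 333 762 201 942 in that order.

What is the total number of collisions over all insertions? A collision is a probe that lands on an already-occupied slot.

2

847 hashes to 0; slot 0 is free → place at 0.
333 hashes to 3; slot 3 is free → place at 3.
762 hashes to 3, h2=3; 3 taken → place at 6.
201 hashes to 3, h2=2; 3 taken → place at 5.
942 hashes to 7; slot 7 is free → place at 7.
Table: [847, ∅, ∅, 333, ∅, 201, 762, 942, ∅, ∅, ∅]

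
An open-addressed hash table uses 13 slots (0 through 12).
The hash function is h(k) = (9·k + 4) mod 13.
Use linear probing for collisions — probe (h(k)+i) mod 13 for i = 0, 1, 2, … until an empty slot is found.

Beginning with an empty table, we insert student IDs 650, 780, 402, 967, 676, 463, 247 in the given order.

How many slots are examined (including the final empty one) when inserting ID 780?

650 hashes to 4; slot 4 is free → place at 4.
780 hashes to 4; 4 taken → place at 5.
402 hashes to 8; slot 8 is free → place at 8.
967 hashes to 10; slot 10 is free → place at 10.
676 hashes to 4; 4,5 taken → place at 6.
463 hashes to 11; slot 11 is free → place at 11.
247 hashes to 4; 4,5,6 taken → place at 7.
Table: [—, —, —, —, 650, 780, 676, 247, 402, —, 967, 463, —]

2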